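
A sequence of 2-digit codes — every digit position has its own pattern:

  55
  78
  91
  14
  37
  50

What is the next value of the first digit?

First digit: +2 each step, mod 10; 5, 7, 9, 1, 3, 5 → 7.

7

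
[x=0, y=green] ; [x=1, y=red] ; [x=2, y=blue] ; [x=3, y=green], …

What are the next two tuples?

[x=4, y=red], [x=5, y=blue]

X: +1 each step; 0, 1, 2, 3 → 4 → 5.
Y: repeats green → red → blue, so green, red, blue, green → red → blue.
Putting the parts together: [x=4, y=red] and then [x=5, y=blue].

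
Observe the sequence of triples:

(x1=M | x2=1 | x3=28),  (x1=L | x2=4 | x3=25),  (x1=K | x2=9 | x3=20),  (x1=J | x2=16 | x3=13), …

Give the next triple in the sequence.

(x1=I | x2=25 | x3=4)

For the x1, letters move back 1 place in the alphabet: M, L, K, J → I.
X2 — perfect squares: 1², 2², 3², …: 1, 4, 9, 16 → 25.
X3: 28, 25, 20, 13 → 4 (together with the x2 always sums to 29).
So the next triple is (x1=I | x2=25 | x3=4).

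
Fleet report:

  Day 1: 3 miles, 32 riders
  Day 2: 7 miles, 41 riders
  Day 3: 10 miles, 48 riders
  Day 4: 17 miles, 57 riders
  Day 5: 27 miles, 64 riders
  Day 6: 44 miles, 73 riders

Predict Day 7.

71 miles, 80 riders

Miles: each term is the sum of the two before it; 3, 7, 10, 17, 27, 44 → 71.
Riders — alternating steps +9, +7, +9, +7, …: 32, 41, 48, 57, 64, 73 → 80.
So the next row is 71 miles, 80 riders.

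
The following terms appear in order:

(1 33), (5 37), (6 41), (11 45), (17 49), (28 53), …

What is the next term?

(45 57)

First value: each term is the sum of the two before it, so 1, 5, 6, 11, 17, 28 → 45.
Second value goes 33, 37, 41, 45, 49, 53 → 57 (+4 each step).
So the next term is (45 57).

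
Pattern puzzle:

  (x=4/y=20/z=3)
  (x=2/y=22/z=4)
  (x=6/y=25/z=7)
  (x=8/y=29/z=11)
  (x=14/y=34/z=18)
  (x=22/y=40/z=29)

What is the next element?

(x=36/y=47/z=47)

X — each term is the sum of the two before it: 4, 2, 6, 8, 14, 22 → 36.
Y: differences are 2, 3, 4, … (increasing by 1 each time); 20, 22, 25, 29, 34, 40 → 47.
For the z, each term is the sum of the two before it: 3, 4, 7, 11, 18, 29 → 47.
So the next element is (x=36/y=47/z=47).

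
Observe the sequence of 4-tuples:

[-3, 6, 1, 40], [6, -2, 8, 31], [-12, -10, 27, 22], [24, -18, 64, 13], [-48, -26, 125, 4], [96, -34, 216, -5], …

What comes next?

For the first part, ×(-2) each step: -3, 6, -12, 24, -48, 96 → -192.
For the second part, −8 each step: 6, -2, -10, -18, -26, -34 → -42.
Third part: perfect cubes: 1³, 2³, 3³, …; 1, 8, 27, 64, 125, 216 → 343.
Fourth part: −9 each step, so 40, 31, 22, 13, 4, -5 → -14.
Putting it together: [-192, -42, 343, -14].

[-192, -42, 343, -14]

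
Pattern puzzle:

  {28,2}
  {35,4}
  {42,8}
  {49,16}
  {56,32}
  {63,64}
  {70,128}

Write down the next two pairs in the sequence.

First coordinate: +7 each step, so 28, 35, 42, 49, 56, 63, 70 → 77 → 84.
For the second coordinate, ×2 each step: 2, 4, 8, 16, 32, 64, 128 → 256 → 512.
So the next two pairs are {77,256} and {84,512}.

{77,256}, {84,512}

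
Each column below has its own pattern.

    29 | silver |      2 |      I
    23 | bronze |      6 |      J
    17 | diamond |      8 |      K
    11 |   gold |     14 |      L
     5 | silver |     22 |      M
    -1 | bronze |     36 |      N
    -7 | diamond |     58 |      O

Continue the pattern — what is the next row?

-13  gold  94  P

First component goes 29, 23, 17, 11, 5, -1, -7 → -13 (−6 each step).
Rank: repeats silver → bronze → diamond → gold, so silver, bronze, diamond, gold, silver, bronze, diamond → gold.
Third component: 2, 6, 8, 14, 22, 36, 58 → 94 (each term is the sum of the two before it).
Letter: letters move forward 1 place in the alphabet; I, J, K, L, M, N, O → P.
So the next row is -13  gold  94  P.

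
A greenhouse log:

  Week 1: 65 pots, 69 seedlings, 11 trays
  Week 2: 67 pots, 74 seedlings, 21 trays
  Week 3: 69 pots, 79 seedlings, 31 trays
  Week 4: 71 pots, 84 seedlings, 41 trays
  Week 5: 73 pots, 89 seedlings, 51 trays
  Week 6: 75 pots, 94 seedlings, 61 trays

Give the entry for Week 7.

Pots: +2 each step; 65, 67, 69, 71, 73, 75 → 77.
Seedlings: 69, 74, 79, 84, 89, 94 → 99 (+5 each step).
Trays: +10 each step, so 11, 21, 31, 41, 51, 61 → 71.
Combining the parts gives 77 pots, 99 seedlings, 71 trays.

77 pots, 99 seedlings, 71 trays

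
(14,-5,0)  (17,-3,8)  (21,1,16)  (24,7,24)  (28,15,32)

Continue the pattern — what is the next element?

For the first part, alternating steps +3, +4, +3, +4, …: 14, 17, 21, 24, 28 → 31.
Second part: differences are 2, 4, 6, … (increasing by 2 each time); -5, -3, 1, 7, 15 → 25.
Third part: 0, 8, 16, 24, 32 → 40 (+8 each step).
Putting it together: (31,25,40).

(31,25,40)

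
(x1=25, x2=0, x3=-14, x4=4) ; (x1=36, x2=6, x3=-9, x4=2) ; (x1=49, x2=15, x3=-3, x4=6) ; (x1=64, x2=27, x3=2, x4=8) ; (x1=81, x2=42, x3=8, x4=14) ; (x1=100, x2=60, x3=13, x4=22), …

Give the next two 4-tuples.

X1: perfect squares: 5², 6², 7², …; 25, 36, 49, 64, 81, 100 → 121 → 144.
X2: differences are 6, 9, 12, … (increasing by 3 each time); 0, 6, 15, 27, 42, 60 → 81 → 105.
X3: alternating steps +5, +6, +5, +6, …, so -14, -9, -3, 2, 8, 13 → 19 → 24.
X4: 4, 2, 6, 8, 14, 22 → 36 → 58 (each term is the sum of the two before it).
So the next two 4-tuples are (x1=121, x2=81, x3=19, x4=36) and (x1=144, x2=105, x3=24, x4=58).

(x1=121, x2=81, x3=19, x4=36), (x1=144, x2=105, x3=24, x4=58)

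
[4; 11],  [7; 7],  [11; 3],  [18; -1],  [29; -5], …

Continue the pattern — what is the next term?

[47; -9]

First coordinate: each term is the sum of the two before it, so 4, 7, 11, 18, 29 → 47.
For the second coordinate, −4 each step: 11, 7, 3, -1, -5 → -9.
Putting it together: [47; -9].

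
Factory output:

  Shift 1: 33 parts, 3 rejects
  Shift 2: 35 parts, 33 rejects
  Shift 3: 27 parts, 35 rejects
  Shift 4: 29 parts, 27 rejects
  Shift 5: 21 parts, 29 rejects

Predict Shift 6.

23 parts, 21 rejects

Parts goes 33, 35, 27, 29, 21 → 23 (alternating steps +2, −8, +2, −8, …).
Rejects: always the previous value of the parts, so 3, 33, 35, 27, 29 → 21.
Combining the parts gives 23 parts, 21 rejects.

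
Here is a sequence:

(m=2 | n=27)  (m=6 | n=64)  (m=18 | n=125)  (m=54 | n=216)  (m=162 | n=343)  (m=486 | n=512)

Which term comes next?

M — ×3 each step: 2, 6, 18, 54, 162, 486 → 1458.
N: 27, 64, 125, 216, 343, 512 → 729 (perfect cubes: 3³, 4³, 5³, …).
Combining the parts gives (m=1458 | n=729).

(m=1458 | n=729)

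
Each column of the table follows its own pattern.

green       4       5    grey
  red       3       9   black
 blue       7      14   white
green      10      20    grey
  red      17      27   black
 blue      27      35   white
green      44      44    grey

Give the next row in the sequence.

red  71  54  black

Colour: repeats green → red → blue; green, red, blue, green, red, blue, green → red.
For the second component, each term is the sum of the two before it: 4, 3, 7, 10, 17, 27, 44 → 71.
Third component — differences are 4, 5, 6, … (increasing by 1 each time): 5, 9, 14, 20, 27, 35, 44 → 54.
Shade: grey, black, white, grey, black, white, grey → black (repeats grey → black → white).
Combining the parts gives red  71  54  black.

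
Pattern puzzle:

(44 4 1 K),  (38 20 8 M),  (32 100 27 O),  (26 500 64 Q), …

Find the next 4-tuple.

First coordinate: −6 each step, so 44, 38, 32, 26 → 20.
Second coordinate: ×5 each step, so 4, 20, 100, 500 → 2500.
For the third coordinate, perfect cubes: 1³, 2³, 3³, …: 1, 8, 27, 64 → 125.
Letter — letters move forward 2 places in the alphabet: K, M, O, Q → S.
Combining the parts gives (20 2500 125 S).

(20 2500 125 S)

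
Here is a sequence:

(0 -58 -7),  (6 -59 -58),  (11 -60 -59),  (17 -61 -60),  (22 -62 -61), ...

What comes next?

(28 -63 -62)

For the first entry, alternating steps +6, +5, +6, +5, …: 0, 6, 11, 17, 22 → 28.
Second entry — −1 each step: -58, -59, -60, -61, -62 → -63.
Third entry: always the previous value of the second entry, so -7, -58, -59, -60, -61 → -62.
Putting it together: (28 -63 -62).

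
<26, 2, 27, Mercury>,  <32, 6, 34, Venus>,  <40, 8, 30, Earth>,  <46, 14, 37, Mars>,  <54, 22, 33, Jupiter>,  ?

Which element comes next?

<60, 36, 40, Saturn>

First component: 26, 32, 40, 46, 54 → 60 (alternating steps +6, +8, +6, +8, …).
Second component: 2, 6, 8, 14, 22 → 36 (each term is the sum of the two before it).
For the third component, alternating steps +7, −4, +7, −4, …: 27, 34, 30, 37, 33 → 40.
Planet: runs through the planets Mercury→Neptune, so Mercury, Venus, Earth, Mars, Jupiter → Saturn.
Combining the parts gives <60, 36, 40, Saturn>.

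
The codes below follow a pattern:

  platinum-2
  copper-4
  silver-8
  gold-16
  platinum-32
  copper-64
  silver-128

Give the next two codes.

For the metal, repeats platinum → copper → silver → gold: platinum, copper, silver, gold, platinum, copper, silver → gold → platinum.
Second component: ×2 each step, so 2, 4, 8, 16, 32, 64, 128 → 256 → 512.
So the next two codes are gold-256 and platinum-512.

gold-256, platinum-512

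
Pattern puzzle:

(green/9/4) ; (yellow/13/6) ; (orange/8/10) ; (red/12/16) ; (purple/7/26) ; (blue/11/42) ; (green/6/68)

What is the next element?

For the colour, repeats green → yellow → orange → red → purple → blue: green, yellow, orange, red, purple, blue, green → yellow.
Second entry: 9, 13, 8, 12, 7, 11, 6 → 10 (alternating steps +4, −5, +4, −5, …).
Third entry: 4, 6, 10, 16, 26, 42, 68 → 110 (each term is the sum of the two before it).
Combining the parts gives (yellow/10/110).

(yellow/10/110)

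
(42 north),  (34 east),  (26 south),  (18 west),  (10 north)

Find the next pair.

First part — −8 each step: 42, 34, 26, 18, 10 → 2.
Direction: repeats north → east → south → west, so north, east, south, west, north → east.
Putting it together: (2 east).

(2 east)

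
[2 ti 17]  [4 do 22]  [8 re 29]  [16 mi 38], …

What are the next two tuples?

[32 fa 49], [64 sol 62]

First component: 2, 4, 8, 16 → 32 → 64 (×2 each step).
Note: ti, do, re, mi → fa → sol (runs through the solfège scale do→ti).
Third component goes 17, 22, 29, 38 → 49 → 62 (differences are 5, 7, 9, … (increasing by 2 each time)).
So the next two tuples are [32 fa 49] and [64 sol 62].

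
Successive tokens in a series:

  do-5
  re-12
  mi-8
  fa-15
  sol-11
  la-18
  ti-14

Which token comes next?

do-21

Note: do, re, mi, fa, sol, la, ti → do (runs through the solfège scale do→ti).
Second component: alternating steps +7, −4, +7, −4, …, so 5, 12, 8, 15, 11, 18, 14 → 21.
Putting it together: do-21.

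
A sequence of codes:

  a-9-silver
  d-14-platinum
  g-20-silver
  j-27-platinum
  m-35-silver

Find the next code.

Letter goes a, d, g, j, m → p (letters move forward 3 places in the alphabet).
Second component: differences are 5, 6, 7, … (increasing by 1 each time), so 9, 14, 20, 27, 35 → 44.
Metal: alternates silver ↔ platinum, so silver, platinum, silver, platinum, silver → platinum.
Combining the parts gives p-44-platinum.

p-44-platinum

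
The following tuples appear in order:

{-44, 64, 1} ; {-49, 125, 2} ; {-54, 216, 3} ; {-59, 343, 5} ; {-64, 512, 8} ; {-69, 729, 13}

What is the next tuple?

First component: -44, -49, -54, -59, -64, -69 → -74 (−5 each step).
Second component: perfect cubes: 4³, 5³, 6³, …; 64, 125, 216, 343, 512, 729 → 1000.
Third component goes 1, 2, 3, 5, 8, 13 → 21 (each term is the sum of the two before it).
Combining the parts gives {-74, 1000, 21}.

{-74, 1000, 21}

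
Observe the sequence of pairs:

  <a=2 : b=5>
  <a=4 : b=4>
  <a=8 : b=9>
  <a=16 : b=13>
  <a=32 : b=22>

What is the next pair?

<a=64 : b=35>

A — ×2 each step: 2, 4, 8, 16, 32 → 64.
For the b, each term is the sum of the two before it: 5, 4, 9, 13, 22 → 35.
Combining the parts gives <a=64 : b=35>.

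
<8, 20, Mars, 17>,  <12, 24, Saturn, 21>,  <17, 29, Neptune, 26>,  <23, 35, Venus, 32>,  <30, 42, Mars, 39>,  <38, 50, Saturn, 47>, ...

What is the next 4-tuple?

<47, 59, Neptune, 56>

For the first part, differences are 4, 5, 6, … (increasing by 1 each time): 8, 12, 17, 23, 30, 38 → 47.
Second part: differences are 4, 5, 6, … (increasing by 1 each time); 20, 24, 29, 35, 42, 50 → 59.
Planet: repeats Mars → Saturn → Neptune → Venus; Mars, Saturn, Neptune, Venus, Mars, Saturn → Neptune.
Fourth part: 17, 21, 26, 32, 39, 47 → 56 (always 3 less than the second part).
Putting it together: <47, 59, Neptune, 56>.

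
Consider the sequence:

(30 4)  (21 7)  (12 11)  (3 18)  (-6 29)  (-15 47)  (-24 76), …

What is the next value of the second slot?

123

First slot: −9 each step, so 30, 21, 12, 3, -6, -15, -24 → -33.
For the second slot, each term is the sum of the two before it: 4, 7, 11, 18, 29, 47, 76 → 123.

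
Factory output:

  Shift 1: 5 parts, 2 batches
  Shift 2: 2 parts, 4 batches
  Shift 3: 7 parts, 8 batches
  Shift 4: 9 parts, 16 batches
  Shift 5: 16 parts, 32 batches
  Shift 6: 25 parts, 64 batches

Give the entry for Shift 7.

41 parts, 128 batches

For the parts, each term is the sum of the two before it: 5, 2, 7, 9, 16, 25 → 41.
For the batches, ×2 each step: 2, 4, 8, 16, 32, 64 → 128.
Putting it together: 41 parts, 128 batches.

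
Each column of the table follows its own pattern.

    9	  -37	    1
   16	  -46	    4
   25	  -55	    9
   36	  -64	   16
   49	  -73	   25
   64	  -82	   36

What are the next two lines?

81  -91  49; 100  -100  64

First component goes 9, 16, 25, 36, 49, 64 → 81 → 100 (perfect squares: 3², 4², 5², …).
Second component goes -37, -46, -55, -64, -73, -82 → -91 → -100 (−9 each step).
Third component: 1, 4, 9, 16, 25, 36 → 49 → 64 (perfect squares: 1², 2², 3², …).
Putting the parts together: 81  -91  49 and then 100  -100  64.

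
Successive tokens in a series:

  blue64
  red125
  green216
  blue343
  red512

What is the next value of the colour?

green

Colour — repeats blue → red → green: blue, red, green, blue, red → green.
For the second component, perfect cubes: 4³, 5³, 6³, …: 64, 125, 216, 343, 512 → 729.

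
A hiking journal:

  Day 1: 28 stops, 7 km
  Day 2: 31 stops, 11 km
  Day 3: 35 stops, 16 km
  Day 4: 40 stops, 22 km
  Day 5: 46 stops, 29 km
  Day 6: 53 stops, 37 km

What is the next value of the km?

46

Stops: 28, 31, 35, 40, 46, 53 → 61 (differences are 3, 4, 5, … (increasing by 1 each time)).
Km goes 7, 11, 16, 22, 29, 37 → 46 (differences are 4, 5, 6, … (increasing by 1 each time)).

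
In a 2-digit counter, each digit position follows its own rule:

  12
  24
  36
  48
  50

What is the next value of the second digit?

First digit: +1 each step, mod 10, so 1, 2, 3, 4, 5 → 6.
Second digit goes 2, 4, 6, 8, 0 → 2 (+2 each step, mod 10).

2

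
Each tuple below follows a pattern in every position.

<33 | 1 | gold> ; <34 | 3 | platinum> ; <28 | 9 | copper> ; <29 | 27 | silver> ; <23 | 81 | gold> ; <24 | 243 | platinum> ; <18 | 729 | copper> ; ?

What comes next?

First value: alternating steps +1, −6, +1, −6, …; 33, 34, 28, 29, 23, 24, 18 → 19.
Second value: ×3 each step; 1, 3, 9, 27, 81, 243, 729 → 2187.
Metal: gold, platinum, copper, silver, gold, platinum, copper → silver (repeats gold → platinum → copper → silver).
Combining the parts gives <19 | 2187 | silver>.

<19 | 2187 | silver>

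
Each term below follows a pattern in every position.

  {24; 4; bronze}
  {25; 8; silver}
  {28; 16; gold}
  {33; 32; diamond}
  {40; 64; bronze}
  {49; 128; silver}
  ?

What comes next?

First component — differences are 1, 3, 5, … (increasing by 2 each time): 24, 25, 28, 33, 40, 49 → 60.
For the second component, ×2 each step: 4, 8, 16, 32, 64, 128 → 256.
Rank goes bronze, silver, gold, diamond, bronze, silver → gold (repeats bronze → silver → gold → diamond).
So the next term is {60; 256; gold}.

{60; 256; gold}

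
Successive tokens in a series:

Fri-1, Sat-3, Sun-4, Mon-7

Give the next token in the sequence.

Tue-11

Day: Fri, Sat, Sun, Mon → Tue (runs through the weekdays Mon→Sun).
Second component: each term is the sum of the two before it; 1, 3, 4, 7 → 11.
So the next token is Tue-11.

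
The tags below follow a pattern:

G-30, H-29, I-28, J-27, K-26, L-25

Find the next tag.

M-24

Letter: letters move forward 1 place in the alphabet; G, H, I, J, K, L → M.
Second component — −1 each step: 30, 29, 28, 27, 26, 25 → 24.
So the next tag is M-24.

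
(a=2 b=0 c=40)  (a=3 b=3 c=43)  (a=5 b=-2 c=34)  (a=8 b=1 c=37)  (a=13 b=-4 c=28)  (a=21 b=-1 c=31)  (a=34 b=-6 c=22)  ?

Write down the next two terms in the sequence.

A: each term is the sum of the two before it; 2, 3, 5, 8, 13, 21, 34 → 55 → 89.
For the b, alternating steps +3, −5, +3, −5, …: 0, 3, -2, 1, -4, -1, -6 → -3 → -8.
C: alternating steps +3, −9, +3, −9, …, so 40, 43, 34, 37, 28, 31, 22 → 25 → 16.
Putting the parts together: (a=55 b=-3 c=25) and then (a=89 b=-8 c=16).

(a=55 b=-3 c=25), (a=89 b=-8 c=16)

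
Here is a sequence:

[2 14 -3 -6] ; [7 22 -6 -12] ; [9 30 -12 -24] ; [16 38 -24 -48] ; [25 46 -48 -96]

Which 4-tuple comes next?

[41 54 -96 -192]

First entry: 2, 7, 9, 16, 25 → 41 (each term is the sum of the two before it).
For the second entry, +8 each step: 14, 22, 30, 38, 46 → 54.
Third entry: -3, -6, -12, -24, -48 → -96 (×2 each step).
Fourth entry: always 2 × the third entry, so -6, -12, -24, -48, -96 → -192.
Combining the parts gives [41 54 -96 -192].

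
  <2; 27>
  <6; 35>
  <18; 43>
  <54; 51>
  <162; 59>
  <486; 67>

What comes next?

First coordinate: ×3 each step; 2, 6, 18, 54, 162, 486 → 1458.
For the second coordinate, +8 each step: 27, 35, 43, 51, 59, 67 → 75.
So the next element is <1458; 75>.

<1458; 75>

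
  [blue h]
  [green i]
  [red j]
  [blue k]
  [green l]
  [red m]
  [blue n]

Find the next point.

Colour: repeats blue → green → red; blue, green, red, blue, green, red, blue → green.
For the letter, letters move forward 1 place in the alphabet: h, i, j, k, l, m, n → o.
Combining the parts gives [green o].

[green o]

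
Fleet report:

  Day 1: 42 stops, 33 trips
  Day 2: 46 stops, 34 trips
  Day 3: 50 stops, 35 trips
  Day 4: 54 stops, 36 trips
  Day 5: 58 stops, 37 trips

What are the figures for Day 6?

62 stops, 38 trips

Stops goes 42, 46, 50, 54, 58 → 62 (+4 each step).
Trips: +1 each step, so 33, 34, 35, 36, 37 → 38.
So the next row is 62 stops, 38 trips.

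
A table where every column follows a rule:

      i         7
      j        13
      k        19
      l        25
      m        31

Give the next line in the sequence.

Letter — letters move forward 1 place in the alphabet: i, j, k, l, m → n.
Second component — +6 each step: 7, 13, 19, 25, 31 → 37.
Combining the parts gives n  37.

n  37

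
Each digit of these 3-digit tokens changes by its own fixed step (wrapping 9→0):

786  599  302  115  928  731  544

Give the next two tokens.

357, 160

First digit: −2 each step, mod 10; 7, 5, 3, 1, 9, 7, 5 → 3 → 1.
For the second digit, +1 each step, mod 10: 8, 9, 0, 1, 2, 3, 4 → 5 → 6.
Third digit — +3 each step, mod 10: 6, 9, 2, 5, 8, 1, 4 → 7 → 0.
Putting the parts together: 357 and then 160.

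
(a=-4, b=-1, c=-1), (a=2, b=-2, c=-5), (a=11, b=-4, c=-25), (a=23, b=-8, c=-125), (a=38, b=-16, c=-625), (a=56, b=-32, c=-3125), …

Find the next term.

(a=77, b=-64, c=-15625)

A: differences are 6, 9, 12, … (increasing by 3 each time), so -4, 2, 11, 23, 38, 56 → 77.
B: ×2 each step; -1, -2, -4, -8, -16, -32 → -64.
C: ×5 each step, so -1, -5, -25, -125, -625, -3125 → -15625.
Putting it together: (a=77, b=-64, c=-15625).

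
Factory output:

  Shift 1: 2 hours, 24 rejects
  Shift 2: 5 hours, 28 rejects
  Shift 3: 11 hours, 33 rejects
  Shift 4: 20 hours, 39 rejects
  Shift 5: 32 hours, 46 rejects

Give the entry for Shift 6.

47 hours, 54 rejects

For the hours, differences are 3, 6, 9, … (increasing by 3 each time): 2, 5, 11, 20, 32 → 47.
Rejects — differences are 4, 5, 6, … (increasing by 1 each time): 24, 28, 33, 39, 46 → 54.
So the next record is 47 hours, 54 rejects.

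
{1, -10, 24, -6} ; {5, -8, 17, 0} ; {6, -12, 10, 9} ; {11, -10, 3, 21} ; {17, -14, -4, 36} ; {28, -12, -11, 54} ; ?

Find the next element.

{45, -16, -18, 75}

First coordinate — each term is the sum of the two before it: 1, 5, 6, 11, 17, 28 → 45.
Second coordinate — alternating steps +2, −4, +2, −4, …: -10, -8, -12, -10, -14, -12 → -16.
Third coordinate: −7 each step; 24, 17, 10, 3, -4, -11 → -18.
Fourth coordinate goes -6, 0, 9, 21, 36, 54 → 75 (differences are 6, 9, 12, … (increasing by 3 each time)).
Combining the parts gives {45, -16, -18, 75}.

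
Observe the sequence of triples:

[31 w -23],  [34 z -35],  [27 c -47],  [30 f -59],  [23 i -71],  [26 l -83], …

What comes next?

First coordinate goes 31, 34, 27, 30, 23, 26 → 19 (alternating steps +3, −7, +3, −7, …).
Letter: w, z, c, f, i, l → o (letters move forward 3 places in the alphabet, wrapping Z→A).
Third coordinate — −12 each step: -23, -35, -47, -59, -71, -83 → -95.
Combining the parts gives [19 o -95].

[19 o -95]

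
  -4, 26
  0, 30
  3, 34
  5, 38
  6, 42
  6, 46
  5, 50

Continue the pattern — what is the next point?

First value goes -4, 0, 3, 5, 6, 6, 5 → 3 (differences are 4, 3, 2, … (decreasing by 1 each time)).
Second value: 26, 30, 34, 38, 42, 46, 50 → 54 (+4 each step).
So the next point is 3, 54.

3, 54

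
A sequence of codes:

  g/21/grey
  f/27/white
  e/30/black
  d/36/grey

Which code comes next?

Letter goes g, f, e, d → c (letters move back 1 place in the alphabet).
Second component: alternating steps +6, +3, +6, +3, …, so 21, 27, 30, 36 → 39.
For the shade, repeats grey → white → black: grey, white, black, grey → white.
Putting it together: c/39/white.

c/39/white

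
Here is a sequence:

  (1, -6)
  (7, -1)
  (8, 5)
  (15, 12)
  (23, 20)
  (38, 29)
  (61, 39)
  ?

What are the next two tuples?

(99, 50), (160, 62)

First component: 1, 7, 8, 15, 23, 38, 61 → 99 → 160 (each term is the sum of the two before it).
Second component: differences are 5, 6, 7, … (increasing by 1 each time); -6, -1, 5, 12, 20, 29, 39 → 50 → 62.
Putting the parts together: (99, 50) and then (160, 62).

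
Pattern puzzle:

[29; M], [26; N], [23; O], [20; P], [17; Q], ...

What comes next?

First part goes 29, 26, 23, 20, 17 → 14 (−3 each step).
Letter: letters move forward 1 place in the alphabet, so M, N, O, P, Q → R.
Putting it together: [14; R].

[14; R]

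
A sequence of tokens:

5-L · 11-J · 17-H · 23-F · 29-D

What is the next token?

First component: +6 each step, so 5, 11, 17, 23, 29 → 35.
Letter goes L, J, H, F, D → B (letters move back 2 places in the alphabet).
Combining the parts gives 35-B.

35-B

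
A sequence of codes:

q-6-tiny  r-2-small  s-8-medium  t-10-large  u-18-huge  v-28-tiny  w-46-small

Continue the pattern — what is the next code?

Letter goes q, r, s, t, u, v, w → x (letters move forward 1 place in the alphabet).
For the second component, each term is the sum of the two before it: 6, 2, 8, 10, 18, 28, 46 → 74.
Size — repeats tiny → small → medium → large → huge: tiny, small, medium, large, huge, tiny, small → medium.
Putting it together: x-74-medium.

x-74-medium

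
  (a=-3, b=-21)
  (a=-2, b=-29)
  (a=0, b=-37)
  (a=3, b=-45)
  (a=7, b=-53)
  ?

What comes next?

(a=12, b=-61)

A: differences are 1, 2, 3, … (increasing by 1 each time), so -3, -2, 0, 3, 7 → 12.
B: −8 each step; -21, -29, -37, -45, -53 → -61.
So the next element is (a=12, b=-61).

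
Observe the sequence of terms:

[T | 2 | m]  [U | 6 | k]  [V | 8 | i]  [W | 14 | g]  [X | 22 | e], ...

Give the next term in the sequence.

For the first letter, letters move forward 1 place in the alphabet: T, U, V, W, X → Y.
Second entry goes 2, 6, 8, 14, 22 → 36 (each term is the sum of the two before it).
Second letter — letters move back 2 places in the alphabet: m, k, i, g, e → c.
So the next term is [Y | 36 | c].

[Y | 36 | c]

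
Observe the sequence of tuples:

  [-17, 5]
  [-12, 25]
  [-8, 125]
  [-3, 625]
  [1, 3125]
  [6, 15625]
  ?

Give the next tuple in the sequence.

First value: alternating steps +5, +4, +5, +4, …, so -17, -12, -8, -3, 1, 6 → 10.
Second value: 5, 25, 125, 625, 3125, 15625 → 78125 (×5 each step).
Combining the parts gives [10, 78125].

[10, 78125]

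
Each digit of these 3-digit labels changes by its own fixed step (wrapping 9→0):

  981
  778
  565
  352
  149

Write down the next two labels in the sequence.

936 then 723

For the first digit, −2 each step, mod 10: 9, 7, 5, 3, 1 → 9 → 7.
Second digit: −1 each step, mod 10, so 8, 7, 6, 5, 4 → 3 → 2.
Third digit: 1, 8, 5, 2, 9 → 6 → 3 (−3 each step, mod 10).
Putting the parts together: 936 and then 723.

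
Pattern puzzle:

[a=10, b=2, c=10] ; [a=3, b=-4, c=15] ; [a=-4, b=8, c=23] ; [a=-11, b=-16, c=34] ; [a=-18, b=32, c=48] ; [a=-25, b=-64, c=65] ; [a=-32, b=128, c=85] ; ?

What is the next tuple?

[a=-39, b=-256, c=108]

A: 10, 3, -4, -11, -18, -25, -32 → -39 (−7 each step).
B — ×(-2) each step: 2, -4, 8, -16, 32, -64, 128 → -256.
For the c, differences are 5, 8, 11, … (increasing by 3 each time): 10, 15, 23, 34, 48, 65, 85 → 108.
Combining the parts gives [a=-39, b=-256, c=108].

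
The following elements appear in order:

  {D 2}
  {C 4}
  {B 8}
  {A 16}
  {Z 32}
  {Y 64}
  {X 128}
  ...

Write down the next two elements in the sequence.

Letter goes D, C, B, A, Z, Y, X → W → V (letters move back 1 place in the alphabet, wrapping A→Z).
For the second component, ×2 each step: 2, 4, 8, 16, 32, 64, 128 → 256 → 512.
Putting the parts together: {W 256} and then {V 512}.

{W 256}, {V 512}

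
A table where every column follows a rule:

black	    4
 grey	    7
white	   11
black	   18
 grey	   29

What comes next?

Shade goes black, grey, white, black, grey → white (repeats black → grey → white).
Second component — each term is the sum of the two before it: 4, 7, 11, 18, 29 → 47.
Putting it together: white  47.

white  47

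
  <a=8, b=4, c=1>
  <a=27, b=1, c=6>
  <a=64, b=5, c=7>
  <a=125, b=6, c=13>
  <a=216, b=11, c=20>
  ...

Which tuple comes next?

A: perfect cubes: 2³, 3³, 4³, …, so 8, 27, 64, 125, 216 → 343.
B: each term is the sum of the two before it, so 4, 1, 5, 6, 11 → 17.
For the c, each term is the sum of the two before it: 1, 6, 7, 13, 20 → 33.
Putting it together: <a=343, b=17, c=33>.

<a=343, b=17, c=33>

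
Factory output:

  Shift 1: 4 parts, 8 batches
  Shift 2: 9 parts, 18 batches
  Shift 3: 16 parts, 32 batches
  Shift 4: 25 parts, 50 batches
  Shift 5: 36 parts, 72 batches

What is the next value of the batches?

Parts — perfect squares: 2², 3², 4², …: 4, 9, 16, 25, 36 → 49.
For the batches, always 2 × the parts: 8, 18, 32, 50, 72 → 98.

98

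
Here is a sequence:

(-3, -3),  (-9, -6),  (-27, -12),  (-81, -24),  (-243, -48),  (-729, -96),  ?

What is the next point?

(-2187, -192)

First coordinate — ×3 each step: -3, -9, -27, -81, -243, -729 → -2187.
Second coordinate: ×2 each step; -3, -6, -12, -24, -48, -96 → -192.
Putting it together: (-2187, -192).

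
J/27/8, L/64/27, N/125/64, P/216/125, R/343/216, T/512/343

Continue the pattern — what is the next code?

Letter: letters move forward 2 places in the alphabet, so J, L, N, P, R, T → V.
Second component: perfect cubes: 3³, 4³, 5³, …; 27, 64, 125, 216, 343, 512 → 729.
For the third component, perfect cubes: 2³, 3³, 4³, …: 8, 27, 64, 125, 216, 343 → 512.
Combining the parts gives V/729/512.

V/729/512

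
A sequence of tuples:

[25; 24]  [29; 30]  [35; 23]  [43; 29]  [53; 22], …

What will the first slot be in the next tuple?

First slot goes 25, 29, 35, 43, 53 → 65 (differences are 4, 6, 8, … (increasing by 2 each time)).

65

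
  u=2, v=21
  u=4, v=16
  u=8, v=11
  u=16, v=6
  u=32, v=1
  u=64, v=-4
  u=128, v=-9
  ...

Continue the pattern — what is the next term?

U — ×2 each step: 2, 4, 8, 16, 32, 64, 128 → 256.
V — −5 each step: 21, 16, 11, 6, 1, -4, -9 → -14.
Putting it together: u=256, v=-14.

u=256, v=-14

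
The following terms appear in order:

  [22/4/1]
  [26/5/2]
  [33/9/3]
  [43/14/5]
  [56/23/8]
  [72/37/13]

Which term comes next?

For the first entry, differences are 4, 7, 10, … (increasing by 3 each time): 22, 26, 33, 43, 56, 72 → 91.
Second entry — each term is the sum of the two before it: 4, 5, 9, 14, 23, 37 → 60.
Third entry goes 1, 2, 3, 5, 8, 13 → 21 (each term is the sum of the two before it).
Combining the parts gives [91/60/21].

[91/60/21]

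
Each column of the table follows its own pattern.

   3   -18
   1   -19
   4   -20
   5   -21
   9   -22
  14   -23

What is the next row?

For the first component, each term is the sum of the two before it: 3, 1, 4, 5, 9, 14 → 23.
Second component — −1 each step: -18, -19, -20, -21, -22, -23 → -24.
Combining the parts gives 23  -24.

23  -24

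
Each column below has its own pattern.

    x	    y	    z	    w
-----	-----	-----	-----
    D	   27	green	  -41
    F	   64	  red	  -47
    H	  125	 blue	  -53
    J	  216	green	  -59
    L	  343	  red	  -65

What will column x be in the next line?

Column x — letters move forward 2 places in the alphabet: D, F, H, J, L → N.

N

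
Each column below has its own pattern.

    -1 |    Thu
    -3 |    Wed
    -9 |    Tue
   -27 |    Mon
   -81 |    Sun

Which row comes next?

First component: -1, -3, -9, -27, -81 → -243 (×3 each step).
Day: runs backward through the weekdays Mon→Sun, so Thu, Wed, Tue, Mon, Sun → Sat.
Putting it together: -243  Sat.

-243  Sat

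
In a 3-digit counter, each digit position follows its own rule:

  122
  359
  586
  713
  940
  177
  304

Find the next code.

531

First digit: +2 each step, mod 10; 1, 3, 5, 7, 9, 1, 3 → 5.
Second digit goes 2, 5, 8, 1, 4, 7, 0 → 3 (+3 each step, mod 10).
For the third digit, −3 each step, mod 10: 2, 9, 6, 3, 0, 7, 4 → 1.
Putting it together: 531.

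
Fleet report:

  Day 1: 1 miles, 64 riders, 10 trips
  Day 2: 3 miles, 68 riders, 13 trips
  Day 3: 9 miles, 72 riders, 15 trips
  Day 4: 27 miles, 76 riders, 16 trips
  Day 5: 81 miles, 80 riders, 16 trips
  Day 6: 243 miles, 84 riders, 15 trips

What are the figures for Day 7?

Miles: ×3 each step, so 1, 3, 9, 27, 81, 243 → 729.
Riders: +4 each step; 64, 68, 72, 76, 80, 84 → 88.
For the trips, differences are 3, 2, 1, … (decreasing by 1 each time): 10, 13, 15, 16, 16, 15 → 13.
Combining the parts gives 729 miles, 88 riders, 13 trips.

729 miles, 88 riders, 13 trips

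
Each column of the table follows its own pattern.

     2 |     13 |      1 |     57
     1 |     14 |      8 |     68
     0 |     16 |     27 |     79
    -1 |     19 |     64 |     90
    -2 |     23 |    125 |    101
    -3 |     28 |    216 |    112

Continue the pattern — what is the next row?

For the first component, −1 each step: 2, 1, 0, -1, -2, -3 → -4.
Second component: differences are 1, 2, 3, … (increasing by 1 each time), so 13, 14, 16, 19, 23, 28 → 34.
Third component: perfect cubes: 1³, 2³, 3³, …; 1, 8, 27, 64, 125, 216 → 343.
Fourth component: +11 each step, so 57, 68, 79, 90, 101, 112 → 123.
Putting it together: -4  34  343  123.

-4  34  343  123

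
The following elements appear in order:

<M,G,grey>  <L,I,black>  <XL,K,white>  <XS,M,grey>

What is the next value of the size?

S

Size — runs through clothing sizes XS→XL: M, L, XL, XS → S.
Letter: G, I, K, M → O (letters move forward 2 places in the alphabet).
Shade — repeats grey → black → white: grey, black, white, grey → black.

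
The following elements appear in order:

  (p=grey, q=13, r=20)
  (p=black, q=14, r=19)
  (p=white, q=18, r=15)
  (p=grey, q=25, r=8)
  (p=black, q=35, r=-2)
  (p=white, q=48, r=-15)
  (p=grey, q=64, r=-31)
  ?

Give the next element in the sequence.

P goes grey, black, white, grey, black, white, grey → black (repeats grey → black → white).
For the q, differences are 1, 4, 7, … (increasing by 3 each time): 13, 14, 18, 25, 35, 48, 64 → 83.
For the r, together with the q always sums to 33: 20, 19, 15, 8, -2, -15, -31 → -50.
Combining the parts gives (p=black, q=83, r=-50).

(p=black, q=83, r=-50)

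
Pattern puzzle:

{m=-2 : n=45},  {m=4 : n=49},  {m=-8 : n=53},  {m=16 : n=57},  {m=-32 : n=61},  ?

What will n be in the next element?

65

For the m, ×(-2) each step: -2, 4, -8, 16, -32 → 64.
N: 45, 49, 53, 57, 61 → 65 (+4 each step).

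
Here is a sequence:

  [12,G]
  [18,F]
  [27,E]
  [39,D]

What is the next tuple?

First entry: 12, 18, 27, 39 → 54 (differences are 6, 9, 12, … (increasing by 3 each time)).
Letter — letters move back 1 place in the alphabet: G, F, E, D → C.
So the next tuple is [54,C].

[54,C]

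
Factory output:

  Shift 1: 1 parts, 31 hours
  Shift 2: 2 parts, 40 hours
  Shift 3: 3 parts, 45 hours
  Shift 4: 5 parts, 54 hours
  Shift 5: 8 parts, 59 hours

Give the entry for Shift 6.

For the parts, each term is the sum of the two before it: 1, 2, 3, 5, 8 → 13.
Hours goes 31, 40, 45, 54, 59 → 68 (alternating steps +9, +5, +9, +5, …).
So the next line is 13 parts, 68 hours.

13 parts, 68 hours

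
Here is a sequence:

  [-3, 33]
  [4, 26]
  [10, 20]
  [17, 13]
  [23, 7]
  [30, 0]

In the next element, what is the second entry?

For the first entry, alternating steps +7, +6, +7, +6, …: -3, 4, 10, 17, 23, 30 → 36.
Second entry: 33, 26, 20, 13, 7, 0 → -6 (together with the first entry always sums to 30).

-6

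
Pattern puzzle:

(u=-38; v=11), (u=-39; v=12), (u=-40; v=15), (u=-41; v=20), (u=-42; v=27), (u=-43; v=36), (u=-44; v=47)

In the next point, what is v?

V — differences are 1, 3, 5, … (increasing by 2 each time): 11, 12, 15, 20, 27, 36, 47 → 60.

60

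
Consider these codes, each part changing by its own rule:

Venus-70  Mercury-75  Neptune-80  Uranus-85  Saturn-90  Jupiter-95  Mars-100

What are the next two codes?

Planet — runs backward through the planets Mercury→Neptune: Venus, Mercury, Neptune, Uranus, Saturn, Jupiter, Mars → Earth → Venus.
Second component: +5 each step, so 70, 75, 80, 85, 90, 95, 100 → 105 → 110.
So the next two codes are Earth-105 and Venus-110.

Earth-105, Venus-110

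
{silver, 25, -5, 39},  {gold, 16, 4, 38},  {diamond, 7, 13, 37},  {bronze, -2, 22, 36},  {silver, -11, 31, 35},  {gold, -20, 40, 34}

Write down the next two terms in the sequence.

{diamond, -29, 49, 33}, {bronze, -38, 58, 32}

Rank goes silver, gold, diamond, bronze, silver, gold → diamond → bronze (repeats silver → gold → diamond → bronze).
Second component goes 25, 16, 7, -2, -11, -20 → -29 → -38 (−9 each step).
Third component goes -5, 4, 13, 22, 31, 40 → 49 → 58 (+9 each step).
Fourth component — −1 each step: 39, 38, 37, 36, 35, 34 → 33 → 32.
Putting the parts together: {diamond, -29, 49, 33} and then {bronze, -38, 58, 32}.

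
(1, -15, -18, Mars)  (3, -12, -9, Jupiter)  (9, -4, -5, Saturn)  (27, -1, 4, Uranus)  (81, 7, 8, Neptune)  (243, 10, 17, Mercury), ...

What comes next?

First value goes 1, 3, 9, 27, 81, 243 → 729 (×3 each step).
Second value — alternating steps +3, +8, +3, +8, …: -15, -12, -4, -1, 7, 10 → 18.
For the third value, alternating steps +9, +4, +9, +4, …: -18, -9, -5, 4, 8, 17 → 21.
For the planet, runs through the planets Mercury→Neptune: Mars, Jupiter, Saturn, Uranus, Neptune, Mercury → Venus.
So the next element is (729, 18, 21, Venus).

(729, 18, 21, Venus)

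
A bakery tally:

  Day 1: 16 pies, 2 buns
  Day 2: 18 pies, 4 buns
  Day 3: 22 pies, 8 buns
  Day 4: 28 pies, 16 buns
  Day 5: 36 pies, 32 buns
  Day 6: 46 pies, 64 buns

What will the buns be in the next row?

Pies goes 16, 18, 22, 28, 36, 46 → 58 (differences are 2, 4, 6, … (increasing by 2 each time)).
Buns: 2, 4, 8, 16, 32, 64 → 128 (×2 each step).

128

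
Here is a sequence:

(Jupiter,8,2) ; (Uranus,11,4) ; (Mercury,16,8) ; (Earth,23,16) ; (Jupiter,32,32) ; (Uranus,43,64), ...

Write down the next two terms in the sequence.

(Mercury,56,128), (Earth,71,256)

Planet: repeats Jupiter → Uranus → Mercury → Earth, so Jupiter, Uranus, Mercury, Earth, Jupiter, Uranus → Mercury → Earth.
Second coordinate: 8, 11, 16, 23, 32, 43 → 56 → 71 (differences are 3, 5, 7, … (increasing by 2 each time)).
Third coordinate: ×2 each step, so 2, 4, 8, 16, 32, 64 → 128 → 256.
So the next two terms are (Mercury,56,128) and (Earth,71,256).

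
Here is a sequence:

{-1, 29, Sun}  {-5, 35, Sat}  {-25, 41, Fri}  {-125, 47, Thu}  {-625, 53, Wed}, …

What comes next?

{-3125, 59, Tue}

For the first part, ×5 each step: -1, -5, -25, -125, -625 → -3125.
Second part — +6 each step: 29, 35, 41, 47, 53 → 59.
Day: Sun, Sat, Fri, Thu, Wed → Tue (runs backward through the weekdays Mon→Sun).
Combining the parts gives {-3125, 59, Tue}.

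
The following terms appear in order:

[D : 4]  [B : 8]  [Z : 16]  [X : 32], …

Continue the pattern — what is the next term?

[V : 64]

Letter — letters move back 2 places in the alphabet, wrapping A→Z: D, B, Z, X → V.
Second coordinate goes 4, 8, 16, 32 → 64 (×2 each step).
Putting it together: [V : 64].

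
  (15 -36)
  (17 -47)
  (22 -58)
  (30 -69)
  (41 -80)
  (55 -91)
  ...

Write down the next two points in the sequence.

First part: differences are 2, 5, 8, … (increasing by 3 each time), so 15, 17, 22, 30, 41, 55 → 72 → 92.
Second part: −11 each step; -36, -47, -58, -69, -80, -91 → -102 → -113.
So the next two points are (72 -102) and (92 -113).

(72 -102), (92 -113)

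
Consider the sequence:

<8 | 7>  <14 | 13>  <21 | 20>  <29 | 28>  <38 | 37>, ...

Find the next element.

<48 | 47>

First coordinate: differences are 6, 7, 8, … (increasing by 1 each time); 8, 14, 21, 29, 38 → 48.
For the second coordinate, always 1 less than the first coordinate: 7, 13, 20, 28, 37 → 47.
Combining the parts gives <48 | 47>.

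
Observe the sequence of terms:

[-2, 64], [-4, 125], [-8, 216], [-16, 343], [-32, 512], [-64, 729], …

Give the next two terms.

For the first slot, ×2 each step: -2, -4, -8, -16, -32, -64 → -128 → -256.
Second slot: perfect cubes: 4³, 5³, 6³, …; 64, 125, 216, 343, 512, 729 → 1000 → 1331.
Putting the parts together: [-128, 1000] and then [-256, 1331].

[-128, 1000], [-256, 1331]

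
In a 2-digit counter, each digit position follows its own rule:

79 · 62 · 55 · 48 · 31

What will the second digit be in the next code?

Second digit: 9, 2, 5, 8, 1 → 4 (+3 each step, mod 10).

4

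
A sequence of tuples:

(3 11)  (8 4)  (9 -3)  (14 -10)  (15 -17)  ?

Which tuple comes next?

(20 -24)

First slot: alternating steps +5, +1, +5, +1, …; 3, 8, 9, 14, 15 → 20.
For the second slot, −7 each step: 11, 4, -3, -10, -17 → -24.
So the next tuple is (20 -24).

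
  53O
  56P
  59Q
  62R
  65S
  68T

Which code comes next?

71U

First component — +3 each step: 53, 56, 59, 62, 65, 68 → 71.
Letter: O, P, Q, R, S, T → U (letters move forward 1 place in the alphabet).
Putting it together: 71U.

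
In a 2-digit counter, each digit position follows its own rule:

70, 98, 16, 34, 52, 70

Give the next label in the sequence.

For the first digit, +2 each step, mod 10: 7, 9, 1, 3, 5, 7 → 9.
Second digit: −2 each step, mod 10, so 0, 8, 6, 4, 2, 0 → 8.
So the next label is 98.

98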